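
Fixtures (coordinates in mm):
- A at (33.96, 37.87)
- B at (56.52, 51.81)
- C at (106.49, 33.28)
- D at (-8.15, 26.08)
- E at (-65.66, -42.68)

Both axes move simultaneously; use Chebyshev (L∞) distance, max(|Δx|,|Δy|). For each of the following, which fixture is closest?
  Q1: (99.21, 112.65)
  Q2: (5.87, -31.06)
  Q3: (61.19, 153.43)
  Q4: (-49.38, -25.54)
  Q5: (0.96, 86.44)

Q1 at (99.21, 112.65):
  A: 74.78 mm
  B: 60.84 mm
  C: 79.37 mm
  D: 107.36 mm
  E: 164.87 mm
  → nearest: B (60.84 mm)
Q2 at (5.87, -31.06):
  A: 68.93 mm
  B: 82.87 mm
  C: 100.62 mm
  D: 57.14 mm
  E: 71.53 mm
  → nearest: D (57.14 mm)
Q3 at (61.19, 153.43):
  A: 115.56 mm
  B: 101.62 mm
  C: 120.15 mm
  D: 127.35 mm
  E: 196.11 mm
  → nearest: B (101.62 mm)
Q4 at (-49.38, -25.54):
  A: 83.34 mm
  B: 105.90 mm
  C: 155.87 mm
  D: 51.62 mm
  E: 17.14 mm
  → nearest: E (17.14 mm)
Q5 at (0.96, 86.44):
  A: 48.57 mm
  B: 55.56 mm
  C: 105.53 mm
  D: 60.36 mm
  E: 129.12 mm
  → nearest: A (48.57 mm)

Q1→B; Q2→D; Q3→B; Q4→E; Q5→A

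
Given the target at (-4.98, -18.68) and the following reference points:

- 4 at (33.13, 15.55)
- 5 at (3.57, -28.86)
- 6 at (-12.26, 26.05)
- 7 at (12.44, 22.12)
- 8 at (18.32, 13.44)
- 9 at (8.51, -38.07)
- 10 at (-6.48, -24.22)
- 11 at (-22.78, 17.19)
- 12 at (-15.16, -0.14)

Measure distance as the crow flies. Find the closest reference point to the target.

Distances from (-4.98, -18.68):
4: √((38.11)² + (34.23)²) = √(1452.3721 + 1171.6929) = 51.23
5: √((8.55)² + (-10.18)²) = √(73.1025 + 103.6324) = 13.29
6: √((-7.28)² + (44.73)²) = √(52.9984 + 2000.7729) = 45.32
7: √((17.42)² + (40.80)²) = √(303.4564 + 1664.6400) = 44.36
8: √((23.30)² + (32.12)²) = √(542.8900 + 1031.6944) = 39.68
9: √((13.49)² + (-19.39)²) = √(181.9801 + 375.9721) = 23.62
10: √((-1.50)² + (-5.54)²) = √(2.2500 + 30.6916) = 5.74
11: √((-17.80)² + (35.87)²) = √(316.8400 + 1286.6569) = 40.04
12: √((-10.18)² + (18.54)²) = √(103.6324 + 343.7316) = 21.15
Minimum: 10 at 5.74.

10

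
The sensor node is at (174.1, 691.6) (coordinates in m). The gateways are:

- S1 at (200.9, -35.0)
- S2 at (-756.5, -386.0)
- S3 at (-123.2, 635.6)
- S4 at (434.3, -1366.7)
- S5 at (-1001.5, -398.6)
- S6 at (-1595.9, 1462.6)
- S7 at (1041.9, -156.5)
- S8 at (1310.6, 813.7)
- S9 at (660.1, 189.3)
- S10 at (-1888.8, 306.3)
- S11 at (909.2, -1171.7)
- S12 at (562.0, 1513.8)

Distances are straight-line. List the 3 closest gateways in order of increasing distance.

S3, S9, S1

Distances from (174.1, 691.6):
S1: √((26.8)² + (-726.6)²) = √(718.240 + 527947.560) = 727.1 m
S2: √((-930.6)² + (-1077.6)²) = √(866016.360 + 1161221.760) = 1423.8 m
S3: √((-297.3)² + (-56.0)²) = √(88387.290 + 3136.000) = 302.5 m
S4: √((260.2)² + (-2058.3)²) = √(67704.040 + 4236598.890) = 2074.7 m
S5: √((-1175.6)² + (-1090.2)²) = √(1382035.360 + 1188536.040) = 1603.3 m
S6: √((-1770.0)² + (771.0)²) = √(3132900.000 + 594441.000) = 1930.6 m
S7: √((867.8)² + (-848.1)²) = √(753076.840 + 719273.610) = 1213.4 m
S8: √((1136.5)² + (122.1)²) = √(1291632.250 + 14908.410) = 1143.0 m
S9: √((486.0)² + (-502.3)²) = √(236196.000 + 252305.290) = 698.9 m
S10: √((-2062.9)² + (-385.3)²) = √(4255556.410 + 148456.090) = 2098.6 m
S11: √((735.1)² + (-1863.3)²) = √(540372.010 + 3471886.890) = 2003.1 m
S12: √((387.9)² + (822.2)²) = √(150466.410 + 676012.840) = 909.1 m
Sorted: S3 (302.5 m) < S9 (698.9 m) < S1 (727.1 m) < S12 (909.1 m) < S8 (1143.0 m) < …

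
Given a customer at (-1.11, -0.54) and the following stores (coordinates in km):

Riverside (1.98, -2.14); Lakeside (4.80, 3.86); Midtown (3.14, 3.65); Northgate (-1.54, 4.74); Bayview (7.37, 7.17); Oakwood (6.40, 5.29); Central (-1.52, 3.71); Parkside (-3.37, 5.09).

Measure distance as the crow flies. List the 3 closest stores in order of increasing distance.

Distances from (-1.11, -0.54):
Riverside: √((3.09)² + (-1.60)²) = √(9.5481 + 2.5600) = 3.48 km
Lakeside: √((5.91)² + (4.40)²) = √(34.9281 + 19.3600) = 7.37 km
Midtown: √((4.25)² + (4.19)²) = √(18.0625 + 17.5561) = 5.97 km
Northgate: √((-0.43)² + (5.28)²) = √(0.1849 + 27.8784) = 5.30 km
Bayview: √((8.48)² + (7.71)²) = √(71.9104 + 59.4441) = 11.46 km
Oakwood: √((7.51)² + (5.83)²) = √(56.4001 + 33.9889) = 9.51 km
Central: √((-0.41)² + (4.25)²) = √(0.1681 + 18.0625) = 4.27 km
Parkside: √((-2.26)² + (5.63)²) = √(5.1076 + 31.6969) = 6.07 km
Sorted: Riverside (3.48 km) < Central (4.27 km) < Northgate (5.30 km) < Midtown (5.97 km) < Parkside (6.07 km) < …

Riverside, Central, Northgate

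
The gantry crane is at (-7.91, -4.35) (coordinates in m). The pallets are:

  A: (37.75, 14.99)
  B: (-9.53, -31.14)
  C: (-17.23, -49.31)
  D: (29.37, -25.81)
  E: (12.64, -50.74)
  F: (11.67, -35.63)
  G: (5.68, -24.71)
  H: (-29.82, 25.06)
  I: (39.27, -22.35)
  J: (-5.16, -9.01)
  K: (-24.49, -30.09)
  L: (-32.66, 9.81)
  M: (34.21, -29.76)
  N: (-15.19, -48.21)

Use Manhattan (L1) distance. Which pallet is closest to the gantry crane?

J

Distances from (-7.91, -4.35):
A: 65.00 m
B: 28.41 m
C: 54.28 m
D: 58.74 m
E: 66.94 m
F: 50.86 m
G: 33.95 m
H: 51.32 m
I: 65.18 m
J: 7.41 m
K: 42.32 m
L: 38.91 m
M: 67.53 m
N: 51.14 m
Minimum: J at 7.41 m.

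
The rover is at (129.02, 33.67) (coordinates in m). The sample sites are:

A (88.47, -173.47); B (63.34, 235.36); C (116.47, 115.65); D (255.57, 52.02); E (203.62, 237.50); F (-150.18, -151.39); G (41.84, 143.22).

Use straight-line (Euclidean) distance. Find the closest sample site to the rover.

Distances from (129.02, 33.67):
A: 211.07 m
B: 212.11 m
C: 82.94 m
D: 127.87 m
E: 217.05 m
F: 334.96 m
G: 140.01 m
Minimum: C at 82.94 m.

C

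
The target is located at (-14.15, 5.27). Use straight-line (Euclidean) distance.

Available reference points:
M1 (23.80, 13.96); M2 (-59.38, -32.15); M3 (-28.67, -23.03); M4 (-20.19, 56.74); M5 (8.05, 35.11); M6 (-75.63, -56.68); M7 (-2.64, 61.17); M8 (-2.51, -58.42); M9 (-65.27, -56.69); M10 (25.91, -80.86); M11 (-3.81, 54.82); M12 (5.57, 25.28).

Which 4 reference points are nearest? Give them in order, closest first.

Distances from (-14.15, 5.27):
M1: √((37.95)² + (8.69)²) = √(1440.2025 + 75.5161) = 38.93
M2: √((-45.23)² + (-37.42)²) = √(2045.7529 + 1400.2564) = 58.70
M3: √((-14.52)² + (-28.30)²) = √(210.8304 + 800.8900) = 31.81
M4: √((-6.04)² + (51.47)²) = √(36.4816 + 2649.1609) = 51.82
M5: √((22.20)² + (29.84)²) = √(492.8400 + 890.4256) = 37.19
M6: √((-61.48)² + (-61.95)²) = √(3779.7904 + 3837.8025) = 87.28
M7: √((11.51)² + (55.90)²) = √(132.4801 + 3124.8100) = 57.07
M8: √((11.64)² + (-63.69)²) = √(135.4896 + 4056.4161) = 64.74
M9: √((-51.12)² + (-61.96)²) = √(2613.2544 + 3839.0416) = 80.33
M10: √((40.06)² + (-86.13)²) = √(1604.8036 + 7418.3769) = 94.99
M11: √((10.34)² + (49.55)²) = √(106.9156 + 2455.2025) = 50.62
M12: √((19.72)² + (20.01)²) = √(388.8784 + 400.4001) = 28.09
Sorted: M12 (28.09) < M3 (31.81) < M5 (37.19) < M1 (38.93) < M11 (50.62) < M4 (51.82) < …

M12, M3, M5, M1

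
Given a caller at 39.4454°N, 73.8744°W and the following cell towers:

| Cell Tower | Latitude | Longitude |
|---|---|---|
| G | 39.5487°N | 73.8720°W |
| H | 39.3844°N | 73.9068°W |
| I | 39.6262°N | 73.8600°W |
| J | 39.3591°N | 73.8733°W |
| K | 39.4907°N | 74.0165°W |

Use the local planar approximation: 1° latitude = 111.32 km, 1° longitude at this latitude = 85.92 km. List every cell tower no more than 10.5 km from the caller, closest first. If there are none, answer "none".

H, J

Distances from 39.4454°N, 73.8744°W:
G: √((0.1033·111.32)² + (0.0024·85.92)²) = √(132.235188 + 0.042522) = 11.5012 km
H: √((-0.0610·111.32)² + (-0.0324·85.92)²) = √(46.111162 + 7.749587) = 7.3390 km
I: √((0.1808·111.32)² + (0.0144·85.92)²) = √(405.082282 + 1.530783) = 20.1646 km
J: √((-0.0863·111.32)² + (0.0011·85.92)²) = √(92.292835 + 0.008933) = 9.6074 km
K: √((0.0453·111.32)² + (-0.1421·85.92)²) = √(25.429791 + 149.065346) = 13.2097 km
Threshold 10.5 km: H (7.3390 km), J (9.6074 km) are within range.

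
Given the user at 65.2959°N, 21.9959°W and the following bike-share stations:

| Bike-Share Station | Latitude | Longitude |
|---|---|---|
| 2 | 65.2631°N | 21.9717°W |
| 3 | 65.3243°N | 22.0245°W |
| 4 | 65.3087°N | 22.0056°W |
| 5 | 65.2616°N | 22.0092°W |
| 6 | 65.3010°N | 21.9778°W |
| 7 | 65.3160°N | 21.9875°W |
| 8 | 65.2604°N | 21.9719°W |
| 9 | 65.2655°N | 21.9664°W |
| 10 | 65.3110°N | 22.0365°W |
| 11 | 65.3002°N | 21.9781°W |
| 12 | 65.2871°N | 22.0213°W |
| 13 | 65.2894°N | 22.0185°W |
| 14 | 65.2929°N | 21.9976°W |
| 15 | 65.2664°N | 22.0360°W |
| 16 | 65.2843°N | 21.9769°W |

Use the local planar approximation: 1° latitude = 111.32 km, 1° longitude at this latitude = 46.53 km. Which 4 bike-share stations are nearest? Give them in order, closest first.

Distances from 65.2959°N, 21.9959°W:
2: 3.8210 km
3: 3.4301 km
4: 1.4947 km
5: 3.8681 km
6: 1.0157 km
7: 2.2714 km
8: 4.1066 km
9: 3.6519 km
10: 2.5287 km
11: 0.9566 km
12: 1.5351 km
13: 1.2765 km
14: 0.3432 km
15: 3.7770 km
16: 1.5649 km
Sorted: 14 (0.3432 km) < 11 (0.9566 km) < 6 (1.0157 km) < 13 (1.2765 km) < 4 (1.4947 km) < 12 (1.5351 km) < …

14, 11, 6, 13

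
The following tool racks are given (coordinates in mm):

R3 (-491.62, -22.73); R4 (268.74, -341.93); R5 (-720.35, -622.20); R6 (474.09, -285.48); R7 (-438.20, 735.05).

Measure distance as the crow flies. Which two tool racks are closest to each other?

Pairwise distances:
R3–R4: 824.64 mm
R3–R5: 641.62 mm
R3–R6: 1000.82 mm
R3–R7: 759.66 mm
R4–R5: 1028.03 mm
R4–R6: 212.97 mm
R4–R7: 1288.27 mm
R5–R6: 1240.99 mm
R5–R7: 1386.27 mm
R6–R7: 1368.85 mm
Closest pair: R4–R6 at 212.97 mm.

R4 and R6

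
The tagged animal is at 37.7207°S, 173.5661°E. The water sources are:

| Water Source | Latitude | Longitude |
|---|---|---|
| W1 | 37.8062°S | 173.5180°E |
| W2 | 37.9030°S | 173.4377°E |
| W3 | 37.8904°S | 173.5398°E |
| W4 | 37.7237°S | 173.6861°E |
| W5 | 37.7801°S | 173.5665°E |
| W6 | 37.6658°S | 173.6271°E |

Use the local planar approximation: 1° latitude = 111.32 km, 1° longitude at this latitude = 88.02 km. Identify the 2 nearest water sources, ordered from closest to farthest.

Distances from 37.7207°S, 173.5661°E:
W1: √((-0.0855·111.32)² + (-0.0481·88.02)²) = √(90.589659 + 17.924741) = 10.4170 km
W2: √((-0.1823·111.32)² + (-0.1284·88.02)²) = √(411.831662 + 127.729960) = 23.2285 km
W3: √((-0.1697·111.32)² + (-0.0263·88.02)²) = √(356.870032 + 5.358882) = 19.0323 km
W4: √((-0.0030·111.32)² + (0.1200·88.02)²) = √(0.111529 + 111.564294) = 10.5677 km
W5: √((-0.0594·111.32)² + (0.0004·88.02)²) = √(43.723940 + 0.001240) = 6.6125 km
W6: √((0.0549·111.32)² + (0.0610·88.02)²) = √(37.350041 + 28.828523) = 8.1350 km
Sorted: W5 (6.6125 km) < W6 (8.1350 km) < W1 (10.4170 km) < W4 (10.5677 km) < …

W5, W6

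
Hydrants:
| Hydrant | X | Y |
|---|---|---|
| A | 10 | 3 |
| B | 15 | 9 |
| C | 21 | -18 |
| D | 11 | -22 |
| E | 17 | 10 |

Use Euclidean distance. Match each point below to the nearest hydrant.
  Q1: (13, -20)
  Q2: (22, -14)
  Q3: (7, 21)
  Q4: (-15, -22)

Q1→D; Q2→C; Q3→B; Q4→D

Q1 at (13, -20):
  A: √((-3)² + (23)²) = √(9.000 + 529.000) = 23.2
  B: √((2)² + (29)²) = √(4.000 + 841.000) = 29.1
  C: √((8)² + (2)²) = √(64.000 + 4.000) = 8.2
  D: √((-2)² + (-2)²) = √(4.000 + 4.000) = 2.8
  E: √((4)² + (30)²) = √(16.000 + 900.000) = 30.3
  → nearest: D (2.8)
Q2 at (22, -14):
  A: √((-12)² + (17)²) = √(144.000 + 289.000) = 20.8
  B: √((-7)² + (23)²) = √(49.000 + 529.000) = 24.0
  C: √((-1)² + (-4)²) = √(1.000 + 16.000) = 4.1
  D: √((-11)² + (-8)²) = √(121.000 + 64.000) = 13.6
  E: √((-5)² + (24)²) = √(25.000 + 576.000) = 24.5
  → nearest: C (4.1)
Q3 at (7, 21):
  A: √((3)² + (-18)²) = √(9.000 + 324.000) = 18.2
  B: √((8)² + (-12)²) = √(64.000 + 144.000) = 14.4
  C: √((14)² + (-39)²) = √(196.000 + 1521.000) = 41.4
  D: √((4)² + (-43)²) = √(16.000 + 1849.000) = 43.2
  E: √((10)² + (-11)²) = √(100.000 + 121.000) = 14.9
  → nearest: B (14.4)
Q4 at (-15, -22):
  A: √((25)² + (25)²) = √(625.000 + 625.000) = 35.4
  B: √((30)² + (31)²) = √(900.000 + 961.000) = 43.1
  C: √((36)² + (4)²) = √(1296.000 + 16.000) = 36.2
  D: √((26)² + (0)²) = √(676.000 + 0.000) = 26.0
  E: √((32)² + (32)²) = √(1024.000 + 1024.000) = 45.3
  → nearest: D (26.0)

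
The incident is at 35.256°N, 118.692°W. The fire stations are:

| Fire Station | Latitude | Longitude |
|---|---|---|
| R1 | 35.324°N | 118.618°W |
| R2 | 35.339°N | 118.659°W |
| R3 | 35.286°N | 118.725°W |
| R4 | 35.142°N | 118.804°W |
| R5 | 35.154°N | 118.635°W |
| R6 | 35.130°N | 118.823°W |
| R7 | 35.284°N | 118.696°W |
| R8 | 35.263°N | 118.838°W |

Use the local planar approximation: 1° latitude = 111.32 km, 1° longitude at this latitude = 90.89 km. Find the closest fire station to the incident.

Distances from 35.256°N, 118.692°W:
R1: 10.126 km
R2: 9.714 km
R3: 4.489 km
R4: 16.269 km
R5: 12.481 km
R6: 18.398 km
R7: 3.138 km
R8: 13.293 km
Minimum: R7 at 3.138 km.

R7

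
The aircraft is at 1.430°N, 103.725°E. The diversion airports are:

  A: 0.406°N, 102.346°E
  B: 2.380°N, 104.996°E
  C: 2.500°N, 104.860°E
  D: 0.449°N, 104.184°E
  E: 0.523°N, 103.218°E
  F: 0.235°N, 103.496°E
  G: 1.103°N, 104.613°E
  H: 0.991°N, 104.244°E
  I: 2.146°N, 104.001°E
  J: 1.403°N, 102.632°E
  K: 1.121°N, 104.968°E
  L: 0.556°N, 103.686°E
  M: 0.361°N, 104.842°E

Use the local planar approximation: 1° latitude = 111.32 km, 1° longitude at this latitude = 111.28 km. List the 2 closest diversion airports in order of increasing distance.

H, I

Distances from 1.430°N, 103.725°E:
A: 191.161 km
B: 176.602 km
C: 173.609 km
D: 120.560 km
E: 115.661 km
F: 135.446 km
G: 105.308 km
H: 75.656 km
I: 85.418 km
J: 121.666 km
K: 142.534 km
L: 97.390 km
M: 172.080 km
Sorted: H (75.656 km) < I (85.418 km) < L (97.390 km) < G (105.308 km) < …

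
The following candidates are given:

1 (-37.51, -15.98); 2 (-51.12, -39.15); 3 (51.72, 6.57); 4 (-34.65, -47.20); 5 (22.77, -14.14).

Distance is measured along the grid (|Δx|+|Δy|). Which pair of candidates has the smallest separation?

Pairwise distances:
1–2: |-13.61| + |-23.17| = 13.61 + 23.17 = 36.78
1–3: |89.23| + |22.55| = 89.23 + 22.55 = 111.78
1–4: |2.86| + |-31.22| = 2.86 + 31.22 = 34.08
1–5: |60.28| + |1.84| = 60.28 + 1.84 = 62.12
2–3: |102.84| + |45.72| = 102.84 + 45.72 = 148.56
2–4: |16.47| + |-8.05| = 16.47 + 8.05 = 24.52
2–5: |73.89| + |25.01| = 73.89 + 25.01 = 98.90
3–4: |-86.37| + |-53.77| = 86.37 + 53.77 = 140.14
3–5: |-28.95| + |-20.71| = 28.95 + 20.71 = 49.66
4–5: |57.42| + |33.06| = 57.42 + 33.06 = 90.48
Closest pair: 2–4 at 24.52.

2 and 4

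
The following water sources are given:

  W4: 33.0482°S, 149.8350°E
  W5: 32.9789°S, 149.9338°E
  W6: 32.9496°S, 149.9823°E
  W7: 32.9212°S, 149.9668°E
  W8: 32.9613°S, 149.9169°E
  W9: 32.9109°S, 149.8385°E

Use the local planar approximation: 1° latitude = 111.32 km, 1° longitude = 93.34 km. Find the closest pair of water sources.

W5 and W8

Pairwise distances:
W4–W5: 12.0232 km
W4–W6: 17.5929 km
W4–W7: 18.7408 km
W4–W8: 12.3296 km
W4–W9: 15.2877 km
W5–W6: 5.5796 km
W5–W7: 7.1235 km
W5–W8: 2.5153 km
W5–W9: 11.6802 km
W6–W7: 3.4768 km
W6–W8: 6.2418 km
W6–W9: 14.0967 km
W7–W8: 6.4514 km
W7–W9: 12.0303 km
W8–W9: 9.2211 km
Closest pair: W5–W8 at 2.5153 km.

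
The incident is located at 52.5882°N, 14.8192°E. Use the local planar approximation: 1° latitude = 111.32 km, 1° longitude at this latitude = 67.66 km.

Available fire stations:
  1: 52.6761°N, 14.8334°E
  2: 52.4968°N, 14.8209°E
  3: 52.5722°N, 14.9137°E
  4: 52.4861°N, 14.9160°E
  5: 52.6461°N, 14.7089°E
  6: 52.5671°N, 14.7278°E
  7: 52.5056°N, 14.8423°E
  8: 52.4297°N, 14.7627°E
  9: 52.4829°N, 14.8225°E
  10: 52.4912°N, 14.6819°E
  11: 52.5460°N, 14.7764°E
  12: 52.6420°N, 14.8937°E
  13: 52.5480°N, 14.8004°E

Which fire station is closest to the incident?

Distances from 52.5882°N, 14.8192°E:
1: 9.8321 km
2: 10.1753 km
3: 6.6373 km
4: 13.1178 km
5: 9.8610 km
6: 6.6152 km
7: 9.3269 km
8: 18.0536 km
9: 11.7241 km
10: 14.2442 km
11: 5.5185 km
12: 7.8279 km
13: 4.6523 km
Minimum: 13 at 4.6523 km.

13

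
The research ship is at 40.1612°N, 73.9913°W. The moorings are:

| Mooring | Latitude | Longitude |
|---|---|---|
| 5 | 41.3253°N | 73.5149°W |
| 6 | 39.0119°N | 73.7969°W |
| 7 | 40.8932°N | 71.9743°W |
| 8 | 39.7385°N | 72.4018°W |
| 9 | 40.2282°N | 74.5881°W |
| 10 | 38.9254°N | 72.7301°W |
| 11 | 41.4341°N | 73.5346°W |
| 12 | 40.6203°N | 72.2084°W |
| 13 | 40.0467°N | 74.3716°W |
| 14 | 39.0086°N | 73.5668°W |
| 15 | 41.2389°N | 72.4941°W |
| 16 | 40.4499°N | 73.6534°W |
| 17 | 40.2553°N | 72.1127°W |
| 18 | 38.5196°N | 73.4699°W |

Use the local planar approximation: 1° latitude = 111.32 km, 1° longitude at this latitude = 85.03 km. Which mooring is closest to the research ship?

13

Distances from 40.1612°N, 73.9913°W:
5: √((1.1641·111.32)² + (0.4764·85.03)²) = √(16792.949184 + 1640.921721) = 135.7714 km
6: √((-1.1493·111.32)² + (0.1944·85.03)²) = √(16368.663047 + 273.235346) = 129.0035 km
7: √((0.7320·111.32)² + (2.0170·85.03)²) = √(6640.007309 + 29414.139960) = 189.8793 km
8: √((-0.4227·111.32)² + (1.5895·85.03)²) = √(2214.169637 + 18266.924032) = 143.1122 km
9: √((0.0670·111.32)² + (-0.5968·85.03)²) = √(55.628327 + 2575.146773) = 51.2911 km
10: √((-1.2358·111.32)² + (1.2612·85.03)²) = √(18925.300196 + 11500.382425) = 174.4296 km
11: √((1.2729·111.32)² + (0.4567·85.03)²) = √(20078.671216 + 1508.017500) = 146.9241 km
12: √((0.4591·111.32)² + (1.7829·85.03)²) = √(2611.926676 + 22982.556058) = 159.9828 km
13: √((-0.1145·111.32)² + (-0.3803·85.03)²) = √(162.464085 + 1045.675684) = 34.7583 km
14: √((-1.1526·111.32)² + (0.4245·85.03)²) = √(16462.797106 + 1302.865990) = 133.2879 km
15: √((1.0777·111.32)² + (1.4972·85.03)²) = √(14392.696286 + 16207.050861) = 174.9278 km
16: √((0.2887·111.32)² + (0.3379·85.03)²) = √(1032.856443 + 825.506965) = 43.1087 km
17: √((0.0941·111.32)² + (1.8786·85.03)²) = √(109.730066 + 25516.023541) = 160.0805 km
18: √((-1.6416·111.32)² + (0.5214·85.03)²) = √(33394.971886 + 1965.560481) = 188.0440 km
Minimum: 13 at 34.7583 km.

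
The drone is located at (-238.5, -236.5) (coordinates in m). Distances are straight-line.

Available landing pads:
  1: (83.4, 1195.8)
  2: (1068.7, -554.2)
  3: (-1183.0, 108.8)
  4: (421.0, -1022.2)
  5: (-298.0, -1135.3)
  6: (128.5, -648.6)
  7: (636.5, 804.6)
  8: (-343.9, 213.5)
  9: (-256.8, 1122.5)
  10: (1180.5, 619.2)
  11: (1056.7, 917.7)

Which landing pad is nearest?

8

Distances from (-238.5, -236.5):
1: √((321.9)² + (1432.3)²) = √(103619.610 + 2051483.290) = 1468.0 m
2: √((1307.2)² + (-317.7)²) = √(1708771.840 + 100933.290) = 1345.3 m
3: √((-944.5)² + (345.3)²) = √(892080.250 + 119232.090) = 1005.6 m
4: √((659.5)² + (-785.7)²) = √(434940.250 + 617324.490) = 1025.8 m
5: √((-59.5)² + (-898.8)²) = √(3540.250 + 807841.440) = 900.8 m
6: √((367.0)² + (-412.1)²) = √(134689.000 + 169826.410) = 551.8 m
7: √((875.0)² + (1041.1)²) = √(765625.000 + 1083889.210) = 1360.0 m
8: √((-105.4)² + (450.0)²) = √(11109.160 + 202500.000) = 462.2 m
9: √((-18.3)² + (1359.0)²) = √(334.890 + 1846881.000) = 1359.1 m
10: √((1419.0)² + (855.7)²) = √(2013561.000 + 732222.490) = 1657.0 m
11: √((1295.2)² + (1154.2)²) = √(1677543.040 + 1332177.640) = 1734.9 m
Minimum: 8 at 462.2 m.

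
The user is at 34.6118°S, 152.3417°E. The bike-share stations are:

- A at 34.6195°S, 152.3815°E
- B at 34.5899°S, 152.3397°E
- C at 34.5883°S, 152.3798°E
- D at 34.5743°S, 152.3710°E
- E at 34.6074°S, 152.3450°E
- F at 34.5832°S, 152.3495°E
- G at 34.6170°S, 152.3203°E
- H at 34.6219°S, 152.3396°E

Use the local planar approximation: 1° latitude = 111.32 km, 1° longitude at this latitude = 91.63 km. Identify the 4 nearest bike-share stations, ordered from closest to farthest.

E, H, G, B

Distances from 34.6118°S, 152.3417°E:
A: 3.7463 km
B: 2.4448 km
C: 4.3625 km
D: 4.9633 km
E: 0.5756 km
F: 3.2630 km
G: 2.0445 km
H: 1.1407 km
Sorted: E (0.5756 km) < H (1.1407 km) < G (2.0445 km) < B (2.4448 km) < F (3.2630 km) < A (3.7463 km) < …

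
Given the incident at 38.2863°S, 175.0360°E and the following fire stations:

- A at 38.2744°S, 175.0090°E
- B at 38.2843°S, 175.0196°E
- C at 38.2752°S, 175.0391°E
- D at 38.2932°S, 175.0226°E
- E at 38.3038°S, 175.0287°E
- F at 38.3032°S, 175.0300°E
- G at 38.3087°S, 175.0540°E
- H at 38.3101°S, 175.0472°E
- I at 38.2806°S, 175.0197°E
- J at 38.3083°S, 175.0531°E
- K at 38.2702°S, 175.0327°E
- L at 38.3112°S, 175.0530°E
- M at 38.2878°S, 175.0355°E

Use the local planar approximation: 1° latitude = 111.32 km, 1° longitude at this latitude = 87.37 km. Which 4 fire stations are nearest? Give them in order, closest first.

M, C, D, B

Distances from 38.2863°S, 175.0360°E:
A: 2.7055 km
B: 1.4501 km
C: 1.2650 km
D: 1.4002 km
E: 2.0498 km
F: 1.9530 km
G: 2.9481 km
H: 2.8244 km
I: 1.5591 km
J: 2.8688 km
K: 1.8153 km
L: 3.1447 km
M: 0.1726 km
Sorted: M (0.1726 km) < C (1.2650 km) < D (1.4002 km) < B (1.4501 km) < I (1.5591 km) < K (1.8153 km) < …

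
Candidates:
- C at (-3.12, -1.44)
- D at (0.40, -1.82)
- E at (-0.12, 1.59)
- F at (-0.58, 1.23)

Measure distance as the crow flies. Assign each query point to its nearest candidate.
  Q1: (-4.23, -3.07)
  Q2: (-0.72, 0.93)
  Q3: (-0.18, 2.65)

Q1 at (-4.23, -3.07):
  C: 1.97
  D: 4.80
  E: 6.21
  F: 5.64
  → nearest: C (1.97)
Q2 at (-0.72, 0.93):
  C: 3.37
  D: 2.97
  E: 0.89
  F: 0.33
  → nearest: F (0.33)
Q3 at (-0.18, 2.65):
  C: 5.04
  D: 4.51
  E: 1.06
  F: 1.48
  → nearest: E (1.06)

Q1→C; Q2→F; Q3→E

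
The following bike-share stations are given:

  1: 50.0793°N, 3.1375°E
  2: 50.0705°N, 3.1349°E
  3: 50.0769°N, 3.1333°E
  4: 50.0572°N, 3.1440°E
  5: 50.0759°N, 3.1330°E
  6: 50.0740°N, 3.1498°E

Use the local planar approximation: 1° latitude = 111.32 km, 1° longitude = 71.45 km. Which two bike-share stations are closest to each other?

Pairwise distances:
1–2: 0.9971 km
1–3: 0.4018 km
1–4: 2.5036 km
1–5: 0.4966 km
1–6: 1.0585 km
2–3: 0.7216 km
2–4: 1.6170 km
2–5: 0.6163 km
2–6: 1.1337 km
3–4: 2.3224 km
3–5: 0.1134 km
3–6: 1.2223 km
4–5: 2.2251 km
4–6: 1.9155 km
5–6: 1.2189 km
Closest pair: 3–5 at 0.1134 km.

3 and 5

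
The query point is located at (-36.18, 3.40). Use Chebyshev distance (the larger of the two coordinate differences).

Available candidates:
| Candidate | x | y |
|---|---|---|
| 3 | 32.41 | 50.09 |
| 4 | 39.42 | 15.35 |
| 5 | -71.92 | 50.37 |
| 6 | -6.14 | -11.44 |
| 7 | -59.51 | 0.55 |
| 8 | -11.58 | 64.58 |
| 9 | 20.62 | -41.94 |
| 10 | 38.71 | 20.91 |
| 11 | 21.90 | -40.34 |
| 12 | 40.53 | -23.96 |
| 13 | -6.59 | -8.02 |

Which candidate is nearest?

Distances from (-36.18, 3.40):
3: 68.59
4: 75.60
5: 46.97
6: 30.04
7: 23.33
8: 61.18
9: 56.80
10: 74.89
11: 58.08
12: 76.71
13: 29.59
Minimum: 7 at 23.33.

7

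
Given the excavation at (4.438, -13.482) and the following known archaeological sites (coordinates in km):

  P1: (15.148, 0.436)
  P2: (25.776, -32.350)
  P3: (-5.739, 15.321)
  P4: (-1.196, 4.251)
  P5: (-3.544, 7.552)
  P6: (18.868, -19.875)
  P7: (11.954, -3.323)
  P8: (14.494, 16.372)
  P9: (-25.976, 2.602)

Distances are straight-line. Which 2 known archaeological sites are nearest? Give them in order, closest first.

P7, P6

Distances from (4.438, -13.482):
P1: 17.562 km
P2: 28.484 km
P3: 30.548 km
P4: 18.606 km
P5: 22.498 km
P6: 15.783 km
P7: 12.637 km
P8: 31.502 km
P9: 34.405 km
Sorted: P7 (12.637 km) < P6 (15.783 km) < P1 (17.562 km) < P4 (18.606 km) < …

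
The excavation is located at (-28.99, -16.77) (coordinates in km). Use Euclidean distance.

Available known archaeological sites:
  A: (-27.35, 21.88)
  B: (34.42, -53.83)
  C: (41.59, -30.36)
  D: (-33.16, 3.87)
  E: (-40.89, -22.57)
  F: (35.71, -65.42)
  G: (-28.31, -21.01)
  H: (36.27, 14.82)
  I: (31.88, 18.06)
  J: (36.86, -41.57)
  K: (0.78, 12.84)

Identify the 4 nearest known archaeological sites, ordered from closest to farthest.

G, E, D, A

Distances from (-28.99, -16.77):
A: √((1.64)² + (38.65)²) = √(2.6896 + 1493.8225) = 38.68 km
B: √((63.41)² + (-37.06)²) = √(4020.8281 + 1373.4436) = 73.45 km
C: √((70.58)² + (-13.59)²) = √(4981.5364 + 184.6881) = 71.88 km
D: √((-4.17)² + (20.64)²) = √(17.3889 + 426.0096) = 21.06 km
E: √((-11.90)² + (-5.80)²) = √(141.6100 + 33.6400) = 13.24 km
F: √((64.70)² + (-48.65)²) = √(4186.0900 + 2366.8225) = 80.95 km
G: √((0.68)² + (-4.24)²) = √(0.4624 + 17.9776) = 4.29 km
H: √((65.26)² + (31.59)²) = √(4258.8676 + 997.9281) = 72.50 km
I: √((60.87)² + (34.83)²) = √(3705.1569 + 1213.1289) = 70.13 km
J: √((65.85)² + (-24.80)²) = √(4336.2225 + 615.0400) = 70.37 km
K: √((29.77)² + (29.61)²) = √(886.2529 + 876.7521) = 41.99 km
Sorted: G (4.29 km) < E (13.24 km) < D (21.06 km) < A (38.68 km) < K (41.99 km) < I (70.13 km) < …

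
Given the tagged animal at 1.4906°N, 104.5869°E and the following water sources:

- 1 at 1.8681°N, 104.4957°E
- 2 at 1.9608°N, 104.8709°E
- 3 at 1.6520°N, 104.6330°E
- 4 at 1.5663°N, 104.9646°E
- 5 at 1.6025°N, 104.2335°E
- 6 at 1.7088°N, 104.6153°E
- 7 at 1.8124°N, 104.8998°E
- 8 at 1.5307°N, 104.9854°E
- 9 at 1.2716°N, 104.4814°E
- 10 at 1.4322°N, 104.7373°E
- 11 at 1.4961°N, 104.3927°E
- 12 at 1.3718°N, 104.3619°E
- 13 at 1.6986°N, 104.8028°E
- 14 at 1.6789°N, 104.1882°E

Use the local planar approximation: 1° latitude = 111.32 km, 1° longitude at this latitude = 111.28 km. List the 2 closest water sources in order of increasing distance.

10, 3

Distances from 1.4906°N, 104.5869°E:
1: √((0.3775·111.32)² + (-0.0912·111.28)²) = √(1765.957743 + 102.996842) = 43.2314 km
2: √((0.4702·111.32)² + (0.2840·111.28)²) = √(2739.754475 + 998.782476) = 61.1436 km
3: √((0.1614·111.32)² + (0.0461·111.28)²) = √(322.814814 + 26.316982) = 18.6851 km
4: √((0.0757·111.32)² + (0.3777·111.28)²) = √(71.013048 + 1766.559232) = 42.8669 km
5: √((0.1119·111.32)² + (-0.3534·111.28)²) = √(155.169574 + 1546.561962) = 41.2520 km
6: √((0.2182·111.32)² + (0.0284·111.28)²) = √(590.005266 + 9.987825) = 24.4948 km
7: √((0.3218·111.32)² + (0.3129·111.28)²) = √(1283.271280 + 1212.398416) = 49.9567 km
8: √((0.0401·111.32)² + (0.3985·111.28)²) = √(19.926689 + 1966.486120) = 44.5692 km
9: √((-0.2190·111.32)² + (-0.1055·111.28)²) = √(594.339542 + 137.828539) = 27.0586 km
10: √((-0.0584·111.32)² + (0.1504·111.28)²) = √(42.264145 + 280.110834) = 17.9548 km
11: √((0.0055·111.32)² + (-0.1942·111.28)²) = √(0.374862 + 467.016995) = 21.6192 km
12: √((-0.1188·111.32)² + (-0.2250·111.28)²) = √(174.895758 + 626.901444) = 28.3160 km
13: √((0.2080·111.32)² + (0.2159·111.28)²) = √(536.133649 + 577.217539) = 33.3669 km
14: √((0.1883·111.32)² + (-0.3987·111.28)²) = √(439.386830 + 1968.460504) = 49.0698 km
Sorted: 10 (17.9548 km) < 3 (18.6851 km) < 11 (21.6192 km) < 6 (24.4948 km) < …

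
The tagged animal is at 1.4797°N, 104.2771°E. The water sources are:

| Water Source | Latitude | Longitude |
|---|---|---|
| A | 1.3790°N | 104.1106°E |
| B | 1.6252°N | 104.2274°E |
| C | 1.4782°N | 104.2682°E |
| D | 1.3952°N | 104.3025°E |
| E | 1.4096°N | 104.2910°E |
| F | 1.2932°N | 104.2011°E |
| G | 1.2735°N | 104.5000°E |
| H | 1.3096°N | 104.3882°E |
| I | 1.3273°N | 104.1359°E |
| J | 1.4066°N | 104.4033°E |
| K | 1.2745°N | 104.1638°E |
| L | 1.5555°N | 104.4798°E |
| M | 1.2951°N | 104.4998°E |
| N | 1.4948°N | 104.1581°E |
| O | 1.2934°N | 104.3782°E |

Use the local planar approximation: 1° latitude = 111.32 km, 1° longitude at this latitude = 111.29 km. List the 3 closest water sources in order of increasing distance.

C, E, D

Distances from 1.4797°N, 104.2771°E:
A: √((-0.1007·111.32)² + (-0.1665·111.29)²) = √(125.662396 + 343.352932) = 21.6568 km
B: √((0.1455·111.32)² + (-0.0497·111.29)²) = √(262.344753 + 30.593211) = 17.1154 km
C: √((-0.0015·111.32)² + (-0.0089·111.29)²) = √(0.027882 + 0.981053) = 1.0045 km
D: √((-0.0845·111.32)² + (0.0254·111.29)²) = √(88.482995 + 7.990606) = 9.8221 km
E: √((-0.0701·111.32)² + (0.0139·111.29)²) = √(60.895112 + 2.392996) = 7.9554 km
F: √((-0.1865·111.32)² + (-0.0760·111.29)²) = √(431.026595 + 71.538441) = 22.4180 km
G: √((-0.2062·111.32)² + (0.2229·111.29)²) = √(526.894563 + 615.364476) = 33.7973 km
H: √((-0.1701·111.32)² + (0.1111·111.29)²) = √(358.554372 + 152.876384) = 22.6148 km
I: √((-0.1524·111.32)² + (-0.1412·111.29)²) = √(287.816925 + 246.934447) = 23.1247 km
J: √((-0.0731·111.32)² + (0.1262·111.29)²) = √(66.218776 + 197.256351) = 16.2319 km
K: √((-0.2052·111.32)² + (-0.1133·111.29)²) = √(521.796436 + 158.990840) = 26.0919 km
L: √((0.0758·111.32)² + (0.2027·111.29)²) = √(71.200789 + 508.885155) = 24.0850 km
M: √((-0.1846·111.32)² + (0.2227·111.29)²) = √(422.289019 + 614.260684) = 32.1955 km
N: √((0.0151·111.32)² + (-0.1190·111.29)²) = √(2.825532 + 175.390557) = 13.3498 km
O: √((-0.1863·111.32)² + (0.1011·111.29)²) = √(430.102637 + 126.594430) = 23.5944 km
Sorted: C (1.0045 km) < E (7.9554 km) < D (9.8221 km) < N (13.3498 km) < J (16.2319 km) < …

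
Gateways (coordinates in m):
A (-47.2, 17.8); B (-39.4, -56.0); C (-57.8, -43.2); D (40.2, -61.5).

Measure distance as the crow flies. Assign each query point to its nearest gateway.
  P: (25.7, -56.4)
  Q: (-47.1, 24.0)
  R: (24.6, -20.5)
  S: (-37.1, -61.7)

P→D; Q→A; R→D; S→B

P at (25.7, -56.4):
  A: √((-72.9)² + (74.2)²) = √(5314.410 + 5505.640) = 104.0 m
  B: √((-65.1)² + (0.4)²) = √(4238.010 + 0.160) = 65.1 m
  C: √((-83.5)² + (13.2)²) = √(6972.250 + 174.240) = 84.5 m
  D: √((14.5)² + (-5.1)²) = √(210.250 + 26.010) = 15.4 m
  → nearest: D (15.4 m)
Q at (-47.1, 24.0):
  A: √((-0.1)² + (-6.2)²) = √(0.010 + 38.440) = 6.2 m
  B: √((7.7)² + (-80.0)²) = √(59.290 + 6400.000) = 80.4 m
  C: √((-10.7)² + (-67.2)²) = √(114.490 + 4515.840) = 68.0 m
  D: √((87.3)² + (-85.5)²) = √(7621.290 + 7310.250) = 122.2 m
  → nearest: A (6.2 m)
R at (24.6, -20.5):
  A: √((-71.8)² + (38.3)²) = √(5155.240 + 1466.890) = 81.4 m
  B: √((-64.0)² + (-35.5)²) = √(4096.000 + 1260.250) = 73.2 m
  C: √((-82.4)² + (-22.7)²) = √(6789.760 + 515.290) = 85.5 m
  D: √((15.6)² + (-41.0)²) = √(243.360 + 1681.000) = 43.9 m
  → nearest: D (43.9 m)
S at (-37.1, -61.7):
  A: √((-10.1)² + (79.5)²) = √(102.010 + 6320.250) = 80.1 m
  B: √((-2.3)² + (5.7)²) = √(5.290 + 32.490) = 6.1 m
  C: √((-20.7)² + (18.5)²) = √(428.490 + 342.250) = 27.8 m
  D: √((77.3)² + (0.2)²) = √(5975.290 + 0.040) = 77.3 m
  → nearest: B (6.1 m)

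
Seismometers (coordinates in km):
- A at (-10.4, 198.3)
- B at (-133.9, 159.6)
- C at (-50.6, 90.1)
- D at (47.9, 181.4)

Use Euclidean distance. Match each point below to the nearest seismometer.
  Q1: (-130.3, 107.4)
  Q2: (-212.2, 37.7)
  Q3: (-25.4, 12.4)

Q1 at (-130.3, 107.4):
  A: √((119.9)² + (90.9)²) = √(14376.010 + 8262.810) = 150.5 km
  B: √((-3.6)² + (52.2)²) = √(12.960 + 2724.840) = 52.3 km
  C: √((79.7)² + (-17.3)²) = √(6352.090 + 299.290) = 81.6 km
  D: √((178.2)² + (74.0)²) = √(31755.240 + 5476.000) = 193.0 km
  → nearest: B (52.3 km)
Q2 at (-212.2, 37.7):
  A: √((201.8)² + (160.6)²) = √(40723.240 + 25792.360) = 257.9 km
  B: √((78.3)² + (121.9)²) = √(6130.890 + 14859.610) = 144.9 km
  C: √((161.6)² + (52.4)²) = √(26114.560 + 2745.760) = 169.9 km
  D: √((260.1)² + (143.7)²) = √(67652.010 + 20649.690) = 297.2 km
  → nearest: B (144.9 km)
Q3 at (-25.4, 12.4):
  A: √((15.0)² + (185.9)²) = √(225.000 + 34558.810) = 186.5 km
  B: √((-108.5)² + (147.2)²) = √(11772.250 + 21667.840) = 182.9 km
  C: √((-25.2)² + (77.7)²) = √(635.040 + 6037.290) = 81.7 km
  D: √((73.3)² + (169.0)²) = √(5372.890 + 28561.000) = 184.2 km
  → nearest: C (81.7 km)

Q1→B; Q2→B; Q3→C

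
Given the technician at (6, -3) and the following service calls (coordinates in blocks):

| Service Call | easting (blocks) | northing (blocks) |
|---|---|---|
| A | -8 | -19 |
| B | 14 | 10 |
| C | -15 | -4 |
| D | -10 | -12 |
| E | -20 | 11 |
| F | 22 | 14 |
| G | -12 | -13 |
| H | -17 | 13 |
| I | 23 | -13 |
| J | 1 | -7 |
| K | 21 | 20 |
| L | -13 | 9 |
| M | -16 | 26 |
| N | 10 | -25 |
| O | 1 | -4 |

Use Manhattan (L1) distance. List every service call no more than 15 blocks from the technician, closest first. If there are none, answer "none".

O, J

Distances from (6, -3):
A: |-14| + |-16| = 14 + 16 = 30 blocks
B: |8| + |13| = 8 + 13 = 21 blocks
C: |-21| + |-1| = 21 + 1 = 22 blocks
D: |-16| + |-9| = 16 + 9 = 25 blocks
E: |-26| + |14| = 26 + 14 = 40 blocks
F: |16| + |17| = 16 + 17 = 33 blocks
G: |-18| + |-10| = 18 + 10 = 28 blocks
H: |-23| + |16| = 23 + 16 = 39 blocks
I: |17| + |-10| = 17 + 10 = 27 blocks
J: |-5| + |-4| = 5 + 4 = 9 blocks
K: |15| + |23| = 15 + 23 = 38 blocks
L: |-19| + |12| = 19 + 12 = 31 blocks
M: |-22| + |29| = 22 + 29 = 51 blocks
N: |4| + |-22| = 4 + 22 = 26 blocks
O: |-5| + |-1| = 5 + 1 = 6 blocks
Threshold 15 blocks: O (6 blocks), J (9 blocks) are within range.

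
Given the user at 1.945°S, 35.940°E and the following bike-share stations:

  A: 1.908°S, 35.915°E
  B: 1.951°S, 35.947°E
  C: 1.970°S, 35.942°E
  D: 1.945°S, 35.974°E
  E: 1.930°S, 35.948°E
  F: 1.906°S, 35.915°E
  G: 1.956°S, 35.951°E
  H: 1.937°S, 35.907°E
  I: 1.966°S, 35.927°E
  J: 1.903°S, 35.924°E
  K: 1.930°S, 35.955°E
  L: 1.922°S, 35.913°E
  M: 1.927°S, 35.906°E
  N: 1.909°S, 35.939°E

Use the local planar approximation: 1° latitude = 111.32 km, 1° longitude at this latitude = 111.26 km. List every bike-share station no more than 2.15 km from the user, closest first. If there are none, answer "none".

Distances from 1.945°S, 35.940°E:
A: 4.970 km
B: 1.026 km
C: 2.792 km
D: 3.783 km
E: 1.892 km
F: 5.156 km
G: 1.731 km
H: 3.778 km
I: 2.749 km
J: 5.003 km
K: 2.361 km
L: 3.947 km
M: 4.281 km
N: 4.009 km
Threshold 2.15 km: B (1.026 km), G (1.731 km), E (1.892 km) are within range.

B, G, E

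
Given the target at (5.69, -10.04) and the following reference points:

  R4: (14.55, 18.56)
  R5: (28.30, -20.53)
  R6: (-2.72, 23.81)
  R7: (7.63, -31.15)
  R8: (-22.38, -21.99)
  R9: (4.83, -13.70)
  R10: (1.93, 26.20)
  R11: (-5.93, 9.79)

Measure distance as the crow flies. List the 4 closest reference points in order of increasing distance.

R9, R7, R11, R5

Distances from (5.69, -10.04):
R4: 29.94
R5: 24.92
R6: 34.88
R7: 21.20
R8: 30.51
R9: 3.76
R10: 36.43
R11: 22.98
Sorted: R9 (3.76) < R7 (21.20) < R11 (22.98) < R5 (24.92) < R4 (29.94) < R8 (30.51) < …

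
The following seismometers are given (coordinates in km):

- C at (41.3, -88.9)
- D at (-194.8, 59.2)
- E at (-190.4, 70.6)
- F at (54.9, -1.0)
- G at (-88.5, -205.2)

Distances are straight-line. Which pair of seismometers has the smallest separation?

D and E

Pairwise distances:
D–E: 12.2 km
C–F: 88.9 km
C–G: 174.3 km
F–G: 249.5 km
E–F: 255.5 km
D–F: 256.9 km
C–D: 278.7 km
C–E: 281.3 km
D–G: 285.0 km
E–G: 294.0 km
Closest pair: D–E at 12.2 km.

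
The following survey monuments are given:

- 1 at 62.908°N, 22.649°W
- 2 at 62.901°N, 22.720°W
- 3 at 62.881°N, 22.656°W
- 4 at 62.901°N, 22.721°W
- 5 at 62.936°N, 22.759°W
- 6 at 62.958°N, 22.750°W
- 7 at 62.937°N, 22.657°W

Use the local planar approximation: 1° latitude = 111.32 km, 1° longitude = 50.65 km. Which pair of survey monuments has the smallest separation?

2 and 4

Pairwise distances:
1–2: √((-0.007·111.32)² + (-0.071·50.65)²) = √(0.60721 + 12.93229) = 3.680 km
1–3: √((-0.027·111.32)² + (-0.007·50.65)²) = √(9.03387 + 0.12571) = 3.026 km
1–4: √((-0.007·111.32)² + (-0.072·50.65)²) = √(0.60721 + 13.29915) = 3.729 km
1–5: √((0.028·111.32)² + (-0.110·50.65)²) = √(9.71544 + 31.04161) = 6.384 km
1–6: √((0.050·111.32)² + (-0.101·50.65)²) = √(30.98036 + 26.16987) = 7.560 km
1–7: √((0.029·111.32)² + (-0.008·50.65)²) = √(10.42179 + 0.16419) = 3.254 km
2–3: √((-0.020·111.32)² + (0.064·50.65)²) = √(4.95686 + 10.50797) = 3.933 km
2–4: √((0.000·111.32)² + (-0.001·50.65)²) = √(0.00000 + 0.00257) = 0.051 km
2–5: √((0.035·111.32)² + (-0.039·50.65)²) = √(15.18037 + 3.90201) = 4.368 km
2–6: √((0.057·111.32)² + (-0.030·50.65)²) = √(40.26207 + 2.30888) = 6.525 km
2–7: √((0.036·111.32)² + (0.063·50.65)²) = √(16.06022 + 10.18216) = 5.123 km
3–4: √((0.020·111.32)² + (-0.065·50.65)²) = √(4.95686 + 10.83891) = 3.974 km
3–5: √((0.055·111.32)² + (-0.103·50.65)²) = √(37.48623 + 27.21657) = 8.044 km
3–6: √((0.077·111.32)² + (-0.094·50.65)²) = √(73.47301 + 22.66807) = 9.805 km
3–7: √((0.056·111.32)² + (-0.001·50.65)²) = √(38.86176 + 0.00257) = 6.234 km
4–5: √((0.035·111.32)² + (-0.038·50.65)²) = √(15.18037 + 3.70447) = 4.346 km
4–6: √((0.057·111.32)² + (-0.029·50.65)²) = √(40.26207 + 2.15752) = 6.513 km
4–7: √((0.036·111.32)² + (0.064·50.65)²) = √(16.06022 + 10.50797) = 5.154 km
5–6: √((0.022·111.32)² + (0.009·50.65)²) = √(5.99780 + 0.20780) = 2.491 km
5–7: √((0.001·111.32)² + (0.102·50.65)²) = √(0.01239 + 26.69066) = 5.167 km
6–7: √((-0.021·111.32)² + (0.093·50.65)²) = √(5.46493 + 22.18834) = 5.259 km
Closest pair: 2–4 at 0.051 km.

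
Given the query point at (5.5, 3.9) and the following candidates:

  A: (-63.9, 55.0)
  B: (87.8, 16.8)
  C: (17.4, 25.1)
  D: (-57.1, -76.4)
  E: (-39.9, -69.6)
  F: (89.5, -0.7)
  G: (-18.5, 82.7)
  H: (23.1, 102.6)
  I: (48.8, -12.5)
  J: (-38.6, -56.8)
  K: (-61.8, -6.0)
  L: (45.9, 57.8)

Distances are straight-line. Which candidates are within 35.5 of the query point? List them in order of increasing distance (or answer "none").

Distances from (5.5, 3.9):
A: √((-69.4)² + (51.1)²) = √(4816.360 + 2611.210) = 86.2
B: √((82.3)² + (12.9)²) = √(6773.290 + 166.410) = 83.3
C: √((11.9)² + (21.2)²) = √(141.610 + 449.440) = 24.3
D: √((-62.6)² + (-80.3)²) = √(3918.760 + 6448.090) = 101.8
E: √((-45.4)² + (-73.5)²) = √(2061.160 + 5402.250) = 86.4
F: √((84.0)² + (-4.6)²) = √(7056.000 + 21.160) = 84.1
G: √((-24.0)² + (78.8)²) = √(576.000 + 6209.440) = 82.4
H: √((17.6)² + (98.7)²) = √(309.760 + 9741.690) = 100.3
I: √((43.3)² + (-16.4)²) = √(1874.890 + 268.960) = 46.3
J: √((-44.1)² + (-60.7)²) = √(1944.810 + 3684.490) = 75.0
K: √((-67.3)² + (-9.9)²) = √(4529.290 + 98.010) = 68.0
L: √((40.4)² + (53.9)²) = √(1632.160 + 2905.210) = 67.4
Threshold 35.5: C (24.3) is within range.

C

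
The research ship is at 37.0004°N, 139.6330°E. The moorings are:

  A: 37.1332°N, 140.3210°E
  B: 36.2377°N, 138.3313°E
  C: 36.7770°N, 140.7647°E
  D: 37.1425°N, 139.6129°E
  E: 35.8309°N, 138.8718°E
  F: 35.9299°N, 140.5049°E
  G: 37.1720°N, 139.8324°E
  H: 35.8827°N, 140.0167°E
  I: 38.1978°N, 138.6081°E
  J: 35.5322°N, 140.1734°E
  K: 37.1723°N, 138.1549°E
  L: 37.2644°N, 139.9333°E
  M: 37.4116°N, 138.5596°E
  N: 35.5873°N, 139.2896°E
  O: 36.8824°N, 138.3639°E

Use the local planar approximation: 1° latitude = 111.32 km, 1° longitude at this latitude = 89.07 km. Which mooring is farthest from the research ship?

J

Distances from 37.0004°N, 139.6330°E:
A: 63.0381 km
B: 143.7056 km
C: 103.8230 km
D: 15.9196 km
E: 146.7854 km
F: 142.2397 km
G: 26.0834 km
H: 129.0308 km
I: 161.5578 km
J: 170.3804 km
K: 133.0378 km
L: 39.7382 km
M: 106.0008 km
N: 160.2523 km
O: 113.7994 km
Maximum: J at 170.3804 km.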